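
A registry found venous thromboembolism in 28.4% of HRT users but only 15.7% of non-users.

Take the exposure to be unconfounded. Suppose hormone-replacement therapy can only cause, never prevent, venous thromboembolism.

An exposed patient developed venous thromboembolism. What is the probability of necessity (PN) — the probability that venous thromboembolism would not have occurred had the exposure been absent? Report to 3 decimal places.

p₁ = 0.284, p₀ = 0.157.
Under exogeneity and monotonicity, PN = (p₁ − p₀) / p₁.
PN = (0.284 − 0.157) / 0.284 = 0.127 / 0.284 ≈ 0.4472

PN ≈ 0.447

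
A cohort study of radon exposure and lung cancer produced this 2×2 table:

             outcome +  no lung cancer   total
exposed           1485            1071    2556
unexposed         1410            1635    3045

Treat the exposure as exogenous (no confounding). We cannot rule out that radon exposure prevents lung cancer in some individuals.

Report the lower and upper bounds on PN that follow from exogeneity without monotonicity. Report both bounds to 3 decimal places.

0.203 ≤ PN ≤ 0.924

p₁ = P(outcome | exposed) = 1485/2556 = 0.58099
p₀ = P(outcome | unexposed) = 1410/3045 = 0.46305
Under exogeneity alone the bounds on PN are max{0,(p₁−p₀)/p₁} ≤ PN ≤ min{1,(1−p₀)/p₁}.
  lower = (p₁ − p₀)/p₁ = 0.11793 / 0.58099 ≈ 0.2030
  upper = min{1, (1 − p₀)/p₁} = 0.53695 / 0.58099 ≈ 0.9242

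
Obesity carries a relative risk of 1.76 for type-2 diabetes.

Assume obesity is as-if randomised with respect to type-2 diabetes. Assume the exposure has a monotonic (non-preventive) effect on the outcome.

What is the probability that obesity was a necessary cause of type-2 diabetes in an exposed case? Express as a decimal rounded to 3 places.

PN ≈ 0.432

Under exogeneity and monotonicity, PN = (RR − 1) / RR = 1 − 1/RR.
PN = (1.76 − 1) / 1.76 = 0.76 / 1.76 ≈ 0.4318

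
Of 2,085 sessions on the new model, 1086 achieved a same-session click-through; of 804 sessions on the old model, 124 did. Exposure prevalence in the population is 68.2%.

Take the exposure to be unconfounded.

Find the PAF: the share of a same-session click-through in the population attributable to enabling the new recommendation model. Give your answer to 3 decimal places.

PAF ≈ 0.619

p₁ = P(outcome | exposed) = 1086/2085 = 0.52086
p₀ = P(outcome | unexposed) = 124/804 = 0.15423
Overall risk P(Y=1) = π·p₁ + (1−π)·p₀ = 0.682×0.52086 + 0.318×0.15423 = 0.40427.
Under exogeneity, PAF = [P(Y=1) − p₀] / P(Y=1).
PAF = (0.40427 − 0.15423) / 0.40427 ≈ 0.6185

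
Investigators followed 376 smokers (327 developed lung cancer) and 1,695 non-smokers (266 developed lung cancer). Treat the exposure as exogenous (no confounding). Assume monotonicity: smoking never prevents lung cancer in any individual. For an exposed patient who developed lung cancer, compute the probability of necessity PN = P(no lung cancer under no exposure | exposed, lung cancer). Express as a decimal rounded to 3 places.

PN ≈ 0.820

p₁ = P(outcome | exposed) = 327/376 = 0.86968
p₀ = P(outcome | unexposed) = 266/1695 = 0.15693
Under exogeneity and monotonicity, PN = (p₁ − p₀) / p₁.
PN = (0.86968 − 0.15693) / 0.86968 = 0.71275 / 0.86968 ≈ 0.8196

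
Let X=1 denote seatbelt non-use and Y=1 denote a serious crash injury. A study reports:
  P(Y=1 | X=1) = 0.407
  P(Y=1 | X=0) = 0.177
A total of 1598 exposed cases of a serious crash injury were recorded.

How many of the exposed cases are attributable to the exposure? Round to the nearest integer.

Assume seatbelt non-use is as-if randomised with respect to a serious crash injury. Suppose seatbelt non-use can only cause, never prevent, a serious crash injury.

Let p₁ = 0.407, p₀ = 0.177.
PN = (p₁ − p₀)/p₁ = (0.407 − 0.177) / 0.407 ≈ 0.56511.
Attributable cases ≈ PN × (exposed cases) = 0.56511 × 1598 ≈ 903.05.

about 903 cases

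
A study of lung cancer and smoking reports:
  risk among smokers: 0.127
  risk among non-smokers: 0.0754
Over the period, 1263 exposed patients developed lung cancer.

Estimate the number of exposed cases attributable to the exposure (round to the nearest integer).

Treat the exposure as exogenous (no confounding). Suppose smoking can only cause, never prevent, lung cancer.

Let p₁ = 0.127, p₀ = 0.0754.
PN = (p₁ − p₀)/p₁ = (0.127 − 0.0754) / 0.127 ≈ 0.40630.
Attributable cases ≈ PN × (exposed cases) = 0.40630 × 1263 ≈ 513.16.

about 513 cases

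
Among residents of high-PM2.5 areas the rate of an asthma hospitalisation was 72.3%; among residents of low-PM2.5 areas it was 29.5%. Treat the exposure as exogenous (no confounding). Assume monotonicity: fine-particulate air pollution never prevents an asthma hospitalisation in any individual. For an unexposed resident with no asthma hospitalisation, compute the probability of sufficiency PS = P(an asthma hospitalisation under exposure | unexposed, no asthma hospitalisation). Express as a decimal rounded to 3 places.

p₁ = 0.723, p₀ = 0.295.
Under exogeneity and monotonicity, PS = (p₁ − p₀) / (1 − p₀).
PS = (0.723 − 0.295) / (1 − 0.295) = 0.428 / 0.705 ≈ 0.6071

PS ≈ 0.607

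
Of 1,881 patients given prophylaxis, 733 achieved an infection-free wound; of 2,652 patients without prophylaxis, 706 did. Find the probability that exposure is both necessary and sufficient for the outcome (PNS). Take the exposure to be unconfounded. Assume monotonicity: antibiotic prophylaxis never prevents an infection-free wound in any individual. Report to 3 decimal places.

p₁ = P(outcome | exposed) = 733/1881 = 0.38969
p₀ = P(outcome | unexposed) = 706/2652 = 0.26621
Under exogeneity and monotonicity, PNS = p₁ − p₀.
PNS = 0.38969 − 0.26621 = 0.12347

PNS ≈ 0.123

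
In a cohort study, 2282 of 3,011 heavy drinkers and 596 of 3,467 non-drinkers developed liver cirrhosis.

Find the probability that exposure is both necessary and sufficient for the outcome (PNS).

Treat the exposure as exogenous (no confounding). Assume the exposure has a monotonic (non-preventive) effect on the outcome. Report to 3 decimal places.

p₁ = P(outcome | exposed) = 2282/3011 = 0.75789
p₀ = P(outcome | unexposed) = 596/3467 = 0.17191
Under exogeneity and monotonicity, PNS = p₁ − p₀.
PNS = 0.75789 − 0.17191 = 0.58598

PNS ≈ 0.586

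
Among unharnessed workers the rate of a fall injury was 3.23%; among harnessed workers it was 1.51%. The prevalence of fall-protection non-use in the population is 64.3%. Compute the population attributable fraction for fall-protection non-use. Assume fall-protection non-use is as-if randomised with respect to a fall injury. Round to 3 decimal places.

p₁ = 0.0323, p₀ = 0.0151.
Overall risk P(Y=1) = π·p₁ + (1−π)·p₀ = 0.643×0.0323 + 0.357×0.0151 = 0.02616.
Under exogeneity, PAF = [P(Y=1) − p₀] / P(Y=1).
PAF = (0.02616 − 0.0151) / 0.02616 ≈ 0.4228

PAF ≈ 0.423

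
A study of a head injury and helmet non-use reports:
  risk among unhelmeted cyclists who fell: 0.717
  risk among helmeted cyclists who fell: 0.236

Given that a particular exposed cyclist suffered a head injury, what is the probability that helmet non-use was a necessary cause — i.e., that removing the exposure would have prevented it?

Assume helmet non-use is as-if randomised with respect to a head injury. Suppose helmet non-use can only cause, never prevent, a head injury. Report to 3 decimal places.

PN ≈ 0.671

Let p₁ = 0.717, p₀ = 0.236.
Under exogeneity and monotonicity, PN = (p₁ − p₀) / p₁.
PN = (0.717 − 0.236) / 0.717 = 0.481 / 0.717 ≈ 0.6709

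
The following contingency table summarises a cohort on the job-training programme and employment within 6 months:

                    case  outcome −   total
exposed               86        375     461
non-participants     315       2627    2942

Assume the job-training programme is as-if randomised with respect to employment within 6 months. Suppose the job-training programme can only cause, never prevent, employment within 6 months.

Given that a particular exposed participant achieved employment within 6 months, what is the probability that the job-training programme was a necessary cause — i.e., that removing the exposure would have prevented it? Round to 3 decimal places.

p₁ = P(outcome | exposed) = 86/461 = 0.18655
p₀ = P(outcome | unexposed) = 315/2942 = 0.10707
Under exogeneity and monotonicity, PN = (p₁ − p₀) / p₁.
PN = (0.18655 − 0.10707) / 0.18655 = 0.079481 / 0.18655 ≈ 0.4261

PN ≈ 0.426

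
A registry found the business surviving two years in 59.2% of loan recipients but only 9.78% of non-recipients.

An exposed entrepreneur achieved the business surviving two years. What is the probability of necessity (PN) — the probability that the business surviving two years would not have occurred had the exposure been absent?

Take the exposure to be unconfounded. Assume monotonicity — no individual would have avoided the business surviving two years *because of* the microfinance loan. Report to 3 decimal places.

p₁ = 0.592, p₀ = 0.0978.
Under exogeneity and monotonicity, PN = (p₁ − p₀) / p₁.
PN = (0.592 − 0.0978) / 0.592 = 0.4942 / 0.592 ≈ 0.8348

PN ≈ 0.835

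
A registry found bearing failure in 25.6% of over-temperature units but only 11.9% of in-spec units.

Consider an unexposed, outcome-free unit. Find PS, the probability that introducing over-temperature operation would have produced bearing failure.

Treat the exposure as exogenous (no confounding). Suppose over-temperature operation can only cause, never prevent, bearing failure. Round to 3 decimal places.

PS ≈ 0.156

p₁ = 0.256, p₀ = 0.119.
Under exogeneity and monotonicity, PS = (p₁ − p₀) / (1 − p₀).
PS = (0.256 − 0.119) / (1 − 0.119) = 0.137 / 0.881 ≈ 0.1555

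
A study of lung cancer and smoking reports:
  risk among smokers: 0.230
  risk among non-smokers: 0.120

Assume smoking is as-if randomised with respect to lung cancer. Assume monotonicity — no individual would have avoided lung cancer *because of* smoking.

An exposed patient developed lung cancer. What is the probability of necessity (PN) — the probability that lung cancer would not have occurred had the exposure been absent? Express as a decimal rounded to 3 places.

Let p₁ = 0.23, p₀ = 0.12.
Under exogeneity and monotonicity, PN = (p₁ − p₀) / p₁.
PN = (0.23 − 0.12) / 0.23 = 0.11 / 0.23 ≈ 0.4783

PN ≈ 0.478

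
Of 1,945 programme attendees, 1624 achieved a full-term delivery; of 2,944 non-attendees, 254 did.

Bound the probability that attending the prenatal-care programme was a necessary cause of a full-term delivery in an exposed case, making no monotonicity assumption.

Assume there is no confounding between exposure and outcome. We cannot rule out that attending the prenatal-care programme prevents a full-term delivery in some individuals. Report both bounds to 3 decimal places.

p₁ = P(outcome | exposed) = 1624/1945 = 0.83496
p₀ = P(outcome | unexposed) = 254/2944 = 0.086277
Under exogeneity alone the bounds on PN are max{0,(p₁−p₀)/p₁} ≤ PN ≤ min{1,(1−p₀)/p₁}.
  lower = (p₁ − p₀)/p₁ = 0.74868 / 0.83496 ≈ 0.8967
  upper = min{1, (1 − p₀)/p₁} = 0.91372 / 0.83496 ≈ 1.0943 → capped at 1

0.897 ≤ PN ≤ 1.000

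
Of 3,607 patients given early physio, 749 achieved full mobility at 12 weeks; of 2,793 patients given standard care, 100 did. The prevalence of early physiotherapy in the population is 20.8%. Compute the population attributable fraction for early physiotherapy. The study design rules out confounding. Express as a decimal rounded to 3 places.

p₁ = P(outcome | exposed) = 749/3607 = 0.20765
p₀ = P(outcome | unexposed) = 100/2793 = 0.035804
Overall risk P(Y=1) = π·p₁ + (1−π)·p₀ = 0.208×0.20765 + 0.792×0.035804 = 0.071548.
Under exogeneity, PAF = [P(Y=1) − p₀] / P(Y=1).
PAF = (0.071548 − 0.035804) / 0.071548 ≈ 0.4996

PAF ≈ 0.500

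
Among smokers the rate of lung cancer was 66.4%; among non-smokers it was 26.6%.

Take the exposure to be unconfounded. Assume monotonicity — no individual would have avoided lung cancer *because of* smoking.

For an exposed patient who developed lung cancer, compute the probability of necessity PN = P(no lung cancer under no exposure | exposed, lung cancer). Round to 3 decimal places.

PN ≈ 0.599

p₁ = 0.664, p₀ = 0.266.
Under exogeneity and monotonicity, PN = (p₁ − p₀) / p₁.
PN = (0.664 − 0.266) / 0.664 = 0.398 / 0.664 ≈ 0.5994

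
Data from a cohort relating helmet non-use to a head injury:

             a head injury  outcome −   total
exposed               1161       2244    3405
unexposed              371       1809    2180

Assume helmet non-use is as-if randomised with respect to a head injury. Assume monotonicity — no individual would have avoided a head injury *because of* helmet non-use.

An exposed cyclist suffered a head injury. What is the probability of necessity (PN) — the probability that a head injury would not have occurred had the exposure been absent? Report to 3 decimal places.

PN ≈ 0.501

p₁ = P(outcome | exposed) = 1161/3405 = 0.34097
p₀ = P(outcome | unexposed) = 371/2180 = 0.17018
Under exogeneity and monotonicity, PN = (p₁ − p₀)/p₁.
PN = (0.34097 − 0.17018) / 0.34097 ≈ 0.5009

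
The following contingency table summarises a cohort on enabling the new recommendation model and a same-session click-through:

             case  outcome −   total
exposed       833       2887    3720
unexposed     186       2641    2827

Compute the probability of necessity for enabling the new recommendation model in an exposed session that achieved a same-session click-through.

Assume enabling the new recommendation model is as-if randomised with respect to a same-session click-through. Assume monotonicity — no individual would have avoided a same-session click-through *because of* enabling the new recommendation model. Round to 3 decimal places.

p₁ = P(outcome | exposed) = 833/3720 = 0.22392
p₀ = P(outcome | unexposed) = 186/2827 = 0.065794
Under exogeneity and monotonicity, PN = (p₁ − p₀) / p₁.
PN = (0.22392 − 0.065794) / 0.22392 = 0.15813 / 0.22392 ≈ 0.7062

PN ≈ 0.706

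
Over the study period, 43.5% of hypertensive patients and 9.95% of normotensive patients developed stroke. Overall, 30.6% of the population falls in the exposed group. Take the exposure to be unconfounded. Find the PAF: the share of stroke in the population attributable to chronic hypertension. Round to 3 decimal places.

p₁ = 0.435, p₀ = 0.0995.
Overall risk P(Y=1) = π·p₁ + (1−π)·p₀ = 0.306×0.435 + 0.694×0.0995 = 0.20216.
Under exogeneity, PAF = [P(Y=1) − p₀] / P(Y=1).
PAF = (0.20216 − 0.0995) / 0.20216 ≈ 0.5078

PAF ≈ 0.508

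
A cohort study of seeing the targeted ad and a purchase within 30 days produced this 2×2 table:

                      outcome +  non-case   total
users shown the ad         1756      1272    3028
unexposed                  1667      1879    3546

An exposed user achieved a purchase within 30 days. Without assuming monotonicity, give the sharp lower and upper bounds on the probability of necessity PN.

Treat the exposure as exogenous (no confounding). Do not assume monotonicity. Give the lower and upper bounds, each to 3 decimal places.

p₁ = P(outcome | exposed) = 1756/3028 = 0.57992
p₀ = P(outcome | unexposed) = 1667/3546 = 0.47011
Under exogeneity alone the bounds on PN are max{0,(p₁−p₀)/p₁} ≤ PN ≤ min{1,(1−p₀)/p₁}.
  lower = (p₁ − p₀)/p₁ = 0.10981 / 0.57992 ≈ 0.1894
  upper = min{1, (1 − p₀)/p₁} = 0.52989 / 0.57992 ≈ 0.9137

0.189 ≤ PN ≤ 0.914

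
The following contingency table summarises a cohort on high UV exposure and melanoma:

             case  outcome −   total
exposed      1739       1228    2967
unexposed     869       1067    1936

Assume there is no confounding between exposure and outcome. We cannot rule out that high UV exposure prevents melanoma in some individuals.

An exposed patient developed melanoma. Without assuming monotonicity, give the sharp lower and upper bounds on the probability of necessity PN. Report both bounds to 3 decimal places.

0.234 ≤ PN ≤ 0.940

p₁ = P(outcome | exposed) = 1739/2967 = 0.58611
p₀ = P(outcome | unexposed) = 869/1936 = 0.44886
Under exogeneity alone the bounds on PN are max{0,(p₁−p₀)/p₁} ≤ PN ≤ min{1,(1−p₀)/p₁}.
  lower = (p₁ − p₀)/p₁ = 0.13725 / 0.58611 ≈ 0.2342
  upper = min{1, (1 − p₀)/p₁} = 0.55114 / 0.58611 ≈ 0.9403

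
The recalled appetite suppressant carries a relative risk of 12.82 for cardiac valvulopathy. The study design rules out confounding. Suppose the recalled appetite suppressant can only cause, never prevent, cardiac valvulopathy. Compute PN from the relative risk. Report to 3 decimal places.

Under exogeneity and monotonicity, PN = (RR − 1) / RR = 1 − 1/RR.
PN = (12.82 − 1) / 12.82 = 11.82 / 12.82 ≈ 0.9220

PN ≈ 0.922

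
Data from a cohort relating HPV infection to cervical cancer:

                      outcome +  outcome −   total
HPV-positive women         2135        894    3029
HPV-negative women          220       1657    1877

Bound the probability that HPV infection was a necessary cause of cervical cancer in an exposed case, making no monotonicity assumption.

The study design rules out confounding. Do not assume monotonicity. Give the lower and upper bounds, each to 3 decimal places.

p₁ = P(outcome | exposed) = 2135/3029 = 0.70485
p₀ = P(outcome | unexposed) = 220/1877 = 0.11721
Under exogeneity alone the bounds on PN are max{0,(p₁−p₀)/p₁} ≤ PN ≤ min{1,(1−p₀)/p₁}.
  lower = (p₁ − p₀)/p₁ = 0.58764 / 0.70485 ≈ 0.8337
  upper = min{1, (1 − p₀)/p₁} = 0.88279 / 0.70485 ≈ 1.2524 → capped at 1

0.834 ≤ PN ≤ 1.000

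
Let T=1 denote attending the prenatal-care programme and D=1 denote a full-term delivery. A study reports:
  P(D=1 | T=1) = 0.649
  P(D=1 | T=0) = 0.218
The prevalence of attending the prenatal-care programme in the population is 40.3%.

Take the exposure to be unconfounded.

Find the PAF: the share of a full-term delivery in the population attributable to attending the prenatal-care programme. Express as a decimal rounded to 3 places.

PAF ≈ 0.443

Let p₁ = 0.649, p₀ = 0.218.
Overall risk P(Y=1) = π·p₁ + (1−π)·p₀ = 0.403×0.649 + 0.597×0.218 = 0.39169.
Under exogeneity, PAF = [P(Y=1) − p₀] / P(Y=1).
PAF = (0.39169 − 0.218) / 0.39169 ≈ 0.4434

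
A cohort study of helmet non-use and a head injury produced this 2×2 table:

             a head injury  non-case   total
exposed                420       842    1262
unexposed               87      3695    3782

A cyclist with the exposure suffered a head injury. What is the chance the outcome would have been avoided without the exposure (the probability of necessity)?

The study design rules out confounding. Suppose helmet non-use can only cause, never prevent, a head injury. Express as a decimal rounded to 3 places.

PN ≈ 0.931

p₁ = P(outcome | exposed) = 420/1262 = 0.33281
p₀ = P(outcome | unexposed) = 87/3782 = 0.023004
Under exogeneity and monotonicity, PN = (p₁ − p₀) / p₁.
PN = (0.33281 − 0.023004) / 0.33281 = 0.3098 / 0.33281 ≈ 0.9309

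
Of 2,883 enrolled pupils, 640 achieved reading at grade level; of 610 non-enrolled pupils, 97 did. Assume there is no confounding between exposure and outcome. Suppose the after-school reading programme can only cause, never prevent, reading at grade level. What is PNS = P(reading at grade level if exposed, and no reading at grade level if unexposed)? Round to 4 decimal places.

PNS ≈ 0.0630

p₁ = P(outcome | exposed) = 640/2883 = 0.22199
p₀ = P(outcome | unexposed) = 97/610 = 0.15902
Under exogeneity and monotonicity, PNS = p₁ − p₀.
PNS = 0.22199 − 0.15902 = 0.062975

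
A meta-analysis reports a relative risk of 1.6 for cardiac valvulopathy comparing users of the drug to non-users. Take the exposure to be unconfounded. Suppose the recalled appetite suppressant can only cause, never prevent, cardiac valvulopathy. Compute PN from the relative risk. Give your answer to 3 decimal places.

PN ≈ 0.375

Under exogeneity and monotonicity, PN = (RR − 1) / RR = 1 − 1/RR.
PN = (1.6 − 1) / 1.6 = 0.6 / 1.6 ≈ 0.3750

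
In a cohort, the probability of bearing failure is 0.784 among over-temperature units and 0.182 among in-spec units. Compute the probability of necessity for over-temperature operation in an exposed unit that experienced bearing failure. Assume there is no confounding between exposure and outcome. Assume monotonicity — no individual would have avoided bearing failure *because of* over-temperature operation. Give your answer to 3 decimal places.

Let p₁ = 0.784, p₀ = 0.182.
Under exogeneity and monotonicity, PN = (p₁ − p₀) / p₁.
PN = (0.784 − 0.182) / 0.784 = 0.602 / 0.784 ≈ 0.7679

PN ≈ 0.768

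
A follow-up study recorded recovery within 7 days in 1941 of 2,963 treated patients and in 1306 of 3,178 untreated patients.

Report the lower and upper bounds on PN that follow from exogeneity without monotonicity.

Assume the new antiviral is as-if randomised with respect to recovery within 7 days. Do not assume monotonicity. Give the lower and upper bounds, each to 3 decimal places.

p₁ = P(outcome | exposed) = 1941/2963 = 0.65508
p₀ = P(outcome | unexposed) = 1306/3178 = 0.41095
Under exogeneity alone the bounds on PN are max{0,(p₁−p₀)/p₁} ≤ PN ≤ min{1,(1−p₀)/p₁}.
  lower = (p₁ − p₀)/p₁ = 0.24413 / 0.65508 ≈ 0.3727
  upper = min{1, (1 − p₀)/p₁} = 0.58905 / 0.65508 ≈ 0.8992

0.373 ≤ PN ≤ 0.899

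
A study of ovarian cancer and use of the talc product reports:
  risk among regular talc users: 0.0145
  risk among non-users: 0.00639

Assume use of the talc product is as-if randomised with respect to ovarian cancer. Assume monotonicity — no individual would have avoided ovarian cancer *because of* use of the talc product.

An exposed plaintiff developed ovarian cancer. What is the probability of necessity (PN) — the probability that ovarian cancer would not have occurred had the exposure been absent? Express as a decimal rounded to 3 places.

PN ≈ 0.559

Let p₁ = 0.0145, p₀ = 0.00639.
Under exogeneity and monotonicity, PN = (p₁ − p₀) / p₁.
PN = (0.0145 − 0.00639) / 0.0145 = 0.00811 / 0.0145 ≈ 0.5593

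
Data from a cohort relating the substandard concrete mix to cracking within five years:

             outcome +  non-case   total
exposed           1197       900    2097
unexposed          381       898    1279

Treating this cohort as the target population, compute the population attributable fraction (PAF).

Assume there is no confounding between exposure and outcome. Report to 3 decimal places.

p₁ = P(outcome | exposed) = 1197/2097 = 0.57082
p₀ = P(outcome | unexposed) = 381/1279 = 0.29789
Exposure prevalence π = 2097/3376 = 0.62115; overall risk P(Y=1) = 0.46742.
Under exogeneity, PAF = [P(Y=1) − p₀]/P(Y=1).
PAF = (0.46742 − 0.29789) / 0.46742 ≈ 0.3627

PAF ≈ 0.363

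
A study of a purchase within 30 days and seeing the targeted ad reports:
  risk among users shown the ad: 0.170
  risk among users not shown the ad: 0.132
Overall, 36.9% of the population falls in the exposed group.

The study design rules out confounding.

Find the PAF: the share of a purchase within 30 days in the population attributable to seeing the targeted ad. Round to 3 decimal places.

Let p₁ = 0.17, p₀ = 0.132.
Overall risk P(Y=1) = π·p₁ + (1−π)·p₀ = 0.369×0.17 + 0.631×0.132 = 0.14602.
Under exogeneity, PAF = [P(Y=1) − p₀] / P(Y=1).
PAF = (0.14602 − 0.132) / 0.14602 ≈ 0.0960

PAF ≈ 0.096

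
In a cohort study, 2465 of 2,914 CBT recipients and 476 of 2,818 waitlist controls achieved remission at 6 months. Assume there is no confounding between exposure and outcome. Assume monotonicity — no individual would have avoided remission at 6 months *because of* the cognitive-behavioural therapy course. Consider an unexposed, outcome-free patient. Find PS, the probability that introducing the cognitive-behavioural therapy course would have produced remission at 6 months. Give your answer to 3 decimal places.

PS ≈ 0.815

p₁ = P(outcome | exposed) = 2465/2914 = 0.84592
p₀ = P(outcome | unexposed) = 476/2818 = 0.16891
Under exogeneity and monotonicity, PS = (p₁ − p₀) / (1 − p₀).
PS = (0.84592 − 0.16891) / (1 − 0.16891) = 0.677 / 0.83109 ≈ 0.8146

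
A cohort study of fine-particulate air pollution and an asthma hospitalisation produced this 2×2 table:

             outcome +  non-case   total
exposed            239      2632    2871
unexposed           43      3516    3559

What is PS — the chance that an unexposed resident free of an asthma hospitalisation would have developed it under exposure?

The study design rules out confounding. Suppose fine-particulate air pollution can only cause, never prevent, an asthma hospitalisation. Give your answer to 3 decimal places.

p₁ = P(outcome | exposed) = 239/2871 = 0.083246
p₀ = P(outcome | unexposed) = 43/3559 = 0.012082
Under exogeneity and monotonicity, PS = (p₁ − p₀)/(1 − p₀).
PS = (0.083246 − 0.012082) / 0.98792 ≈ 0.0720

PS ≈ 0.072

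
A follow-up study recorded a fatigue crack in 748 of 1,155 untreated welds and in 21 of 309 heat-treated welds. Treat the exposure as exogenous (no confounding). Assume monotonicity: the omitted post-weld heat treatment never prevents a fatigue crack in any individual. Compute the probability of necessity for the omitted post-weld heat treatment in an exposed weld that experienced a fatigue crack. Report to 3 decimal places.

PN ≈ 0.895

p₁ = P(outcome | exposed) = 748/1155 = 0.64762
p₀ = P(outcome | unexposed) = 21/309 = 0.067961
Under exogeneity and monotonicity, PN = (p₁ − p₀) / p₁.
PN = (0.64762 − 0.067961) / 0.64762 = 0.57966 / 0.64762 ≈ 0.8951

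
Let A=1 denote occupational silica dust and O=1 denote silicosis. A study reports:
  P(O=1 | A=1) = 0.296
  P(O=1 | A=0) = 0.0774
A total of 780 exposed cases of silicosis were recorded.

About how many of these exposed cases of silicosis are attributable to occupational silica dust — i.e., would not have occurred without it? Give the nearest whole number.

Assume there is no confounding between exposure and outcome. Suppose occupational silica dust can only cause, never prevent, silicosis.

about 576 cases

Let p₁ = 0.296, p₀ = 0.0774.
PN = (p₁ − p₀)/p₁ = (0.296 − 0.0774) / 0.296 ≈ 0.73851.
Attributable cases ≈ PN × (exposed cases) = 0.73851 × 780 ≈ 576.04.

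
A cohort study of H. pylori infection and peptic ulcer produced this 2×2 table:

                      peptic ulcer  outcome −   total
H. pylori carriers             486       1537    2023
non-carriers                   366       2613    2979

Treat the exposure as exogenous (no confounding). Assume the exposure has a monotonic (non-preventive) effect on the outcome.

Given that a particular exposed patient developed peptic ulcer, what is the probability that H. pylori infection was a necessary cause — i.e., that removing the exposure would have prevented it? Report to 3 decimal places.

p₁ = P(outcome | exposed) = 486/2023 = 0.24024
p₀ = P(outcome | unexposed) = 366/2979 = 0.12286
Under exogeneity and monotonicity, PN = (p₁ − p₀)/p₁.
PN = (0.24024 − 0.12286) / 0.24024 ≈ 0.4886

PN ≈ 0.489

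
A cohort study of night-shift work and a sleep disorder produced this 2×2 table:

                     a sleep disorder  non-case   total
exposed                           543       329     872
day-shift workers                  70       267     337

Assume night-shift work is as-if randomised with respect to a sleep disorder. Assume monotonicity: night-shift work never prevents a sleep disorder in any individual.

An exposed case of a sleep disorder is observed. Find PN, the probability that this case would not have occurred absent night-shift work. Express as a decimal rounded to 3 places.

p₁ = P(outcome | exposed) = 543/872 = 0.62271
p₀ = P(outcome | unexposed) = 70/337 = 0.20772
Under exogeneity and monotonicity, PN = (p₁ − p₀) / p₁.
PN = (0.62271 − 0.20772) / 0.62271 = 0.41499 / 0.62271 ≈ 0.6664

PN ≈ 0.666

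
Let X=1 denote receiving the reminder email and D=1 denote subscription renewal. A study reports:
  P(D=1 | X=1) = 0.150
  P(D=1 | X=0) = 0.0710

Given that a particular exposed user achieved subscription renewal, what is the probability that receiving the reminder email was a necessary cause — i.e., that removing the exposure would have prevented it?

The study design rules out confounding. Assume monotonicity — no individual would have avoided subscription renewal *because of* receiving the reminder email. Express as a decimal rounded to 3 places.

Let p₁ = 0.15, p₀ = 0.071.
Under exogeneity and monotonicity, PN = (p₁ − p₀) / p₁.
PN = (0.15 − 0.071) / 0.15 = 0.079 / 0.15 ≈ 0.5267

PN ≈ 0.527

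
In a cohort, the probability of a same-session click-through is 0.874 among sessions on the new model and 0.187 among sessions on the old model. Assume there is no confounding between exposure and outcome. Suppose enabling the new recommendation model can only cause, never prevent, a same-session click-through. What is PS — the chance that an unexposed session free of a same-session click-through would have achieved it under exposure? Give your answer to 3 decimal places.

PS ≈ 0.845

Let p₁ = 0.874, p₀ = 0.187.
Under exogeneity and monotonicity, PS = (p₁ − p₀) / (1 − p₀).
PS = (0.874 − 0.187) / (1 − 0.187) = 0.687 / 0.813 ≈ 0.8450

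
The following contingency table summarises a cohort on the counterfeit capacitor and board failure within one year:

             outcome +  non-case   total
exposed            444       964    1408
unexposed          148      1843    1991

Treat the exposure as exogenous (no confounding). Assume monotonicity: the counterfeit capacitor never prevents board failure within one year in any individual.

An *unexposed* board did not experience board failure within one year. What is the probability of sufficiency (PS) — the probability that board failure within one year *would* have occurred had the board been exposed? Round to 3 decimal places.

p₁ = P(outcome | exposed) = 444/1408 = 0.31534
p₀ = P(outcome | unexposed) = 148/1991 = 0.074335
Under exogeneity and monotonicity, PS = (p₁ − p₀)/(1 − p₀).
PS = (0.31534 − 0.074335) / 0.92567 ≈ 0.2604

PS ≈ 0.260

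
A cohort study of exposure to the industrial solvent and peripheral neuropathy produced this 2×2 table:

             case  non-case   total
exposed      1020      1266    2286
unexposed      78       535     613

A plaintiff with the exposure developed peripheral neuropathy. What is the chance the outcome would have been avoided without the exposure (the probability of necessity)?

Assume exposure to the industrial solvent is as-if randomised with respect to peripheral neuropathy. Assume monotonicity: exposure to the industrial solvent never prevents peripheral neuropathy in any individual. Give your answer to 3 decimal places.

PN ≈ 0.715

p₁ = P(outcome | exposed) = 1020/2286 = 0.44619
p₀ = P(outcome | unexposed) = 78/613 = 0.12724
Under exogeneity and monotonicity, PN = (p₁ − p₀) / p₁.
PN = (0.44619 − 0.12724) / 0.44619 = 0.31895 / 0.44619 ≈ 0.7148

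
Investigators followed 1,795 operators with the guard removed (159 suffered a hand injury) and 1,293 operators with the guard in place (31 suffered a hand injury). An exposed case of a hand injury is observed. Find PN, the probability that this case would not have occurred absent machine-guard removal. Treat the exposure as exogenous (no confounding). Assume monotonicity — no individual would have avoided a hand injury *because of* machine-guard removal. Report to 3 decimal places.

PN ≈ 0.729

p₁ = P(outcome | exposed) = 159/1795 = 0.088579
p₀ = P(outcome | unexposed) = 31/1293 = 0.023975
Under exogeneity and monotonicity, PN = (p₁ − p₀) / p₁.
PN = (0.088579 − 0.023975) / 0.088579 = 0.064604 / 0.088579 ≈ 0.7293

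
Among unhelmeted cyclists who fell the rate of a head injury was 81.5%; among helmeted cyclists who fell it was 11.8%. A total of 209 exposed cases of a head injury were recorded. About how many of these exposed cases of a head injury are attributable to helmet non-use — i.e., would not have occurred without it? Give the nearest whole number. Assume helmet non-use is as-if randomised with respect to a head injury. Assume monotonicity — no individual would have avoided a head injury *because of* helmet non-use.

p₁ = 0.815, p₀ = 0.118.
PN = (p₁ − p₀)/p₁ = (0.815 − 0.118) / 0.815 ≈ 0.85521.
Attributable cases ≈ PN × (exposed cases) = 0.85521 × 209 ≈ 178.74.

about 179 cases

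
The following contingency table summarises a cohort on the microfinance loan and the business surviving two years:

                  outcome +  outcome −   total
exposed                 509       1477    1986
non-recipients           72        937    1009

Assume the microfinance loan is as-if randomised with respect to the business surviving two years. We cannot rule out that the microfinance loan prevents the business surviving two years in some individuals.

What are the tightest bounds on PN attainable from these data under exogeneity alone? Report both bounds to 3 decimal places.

p₁ = P(outcome | exposed) = 509/1986 = 0.25629
p₀ = P(outcome | unexposed) = 72/1009 = 0.071358
Under exogeneity alone the bounds on PN are max{0,(p₁−p₀)/p₁} ≤ PN ≤ min{1,(1−p₀)/p₁}.
  lower = (p₁ − p₀)/p₁ = 0.18494 / 0.25629 ≈ 0.7216
  upper = min{1, (1 − p₀)/p₁} = 0.92864 / 0.25629 ≈ 3.6233 → capped at 1

0.722 ≤ PN ≤ 1.000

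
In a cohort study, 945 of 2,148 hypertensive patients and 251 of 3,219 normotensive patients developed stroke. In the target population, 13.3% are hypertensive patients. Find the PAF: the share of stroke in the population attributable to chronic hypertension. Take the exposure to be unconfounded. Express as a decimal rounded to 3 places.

PAF ≈ 0.382

p₁ = P(outcome | exposed) = 945/2148 = 0.43994
p₀ = P(outcome | unexposed) = 251/3219 = 0.077975
Overall risk P(Y=1) = π·p₁ + (1−π)·p₀ = 0.133×0.43994 + 0.867×0.077975 = 0.12612.
Under exogeneity, PAF = [P(Y=1) − p₀] / P(Y=1).
PAF = (0.12612 − 0.077975) / 0.12612 ≈ 0.3817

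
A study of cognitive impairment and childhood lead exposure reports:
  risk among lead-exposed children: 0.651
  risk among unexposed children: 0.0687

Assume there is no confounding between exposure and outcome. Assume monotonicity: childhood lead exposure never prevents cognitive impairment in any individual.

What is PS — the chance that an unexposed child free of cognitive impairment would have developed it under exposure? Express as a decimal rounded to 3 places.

Let p₁ = 0.651, p₀ = 0.0687.
Under exogeneity and monotonicity, PS = (p₁ − p₀) / (1 − p₀).
PS = (0.651 − 0.0687) / (1 − 0.0687) = 0.5823 / 0.9313 ≈ 0.6253

PS ≈ 0.625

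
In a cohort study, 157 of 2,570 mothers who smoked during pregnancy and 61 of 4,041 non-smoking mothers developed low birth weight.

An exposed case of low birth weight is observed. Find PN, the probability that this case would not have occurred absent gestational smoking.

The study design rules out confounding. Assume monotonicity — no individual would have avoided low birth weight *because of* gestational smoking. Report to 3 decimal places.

p₁ = P(outcome | exposed) = 157/2570 = 0.061089
p₀ = P(outcome | unexposed) = 61/4041 = 0.015095
Under exogeneity and monotonicity, PN = (p₁ − p₀) / p₁.
PN = (0.061089 − 0.015095) / 0.061089 = 0.045994 / 0.061089 ≈ 0.7529

PN ≈ 0.753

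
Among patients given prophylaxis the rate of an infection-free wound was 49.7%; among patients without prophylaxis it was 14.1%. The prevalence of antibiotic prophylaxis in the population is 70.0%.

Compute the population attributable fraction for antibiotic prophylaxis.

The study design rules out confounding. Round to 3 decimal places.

PAF ≈ 0.639

p₁ = 0.497, p₀ = 0.141.
Overall risk P(Y=1) = π·p₁ + (1−π)·p₀ = 0.7×0.497 + 0.3×0.141 = 0.3902.
Under exogeneity, PAF = [P(Y=1) − p₀] / P(Y=1).
PAF = (0.3902 − 0.141) / 0.3902 ≈ 0.6386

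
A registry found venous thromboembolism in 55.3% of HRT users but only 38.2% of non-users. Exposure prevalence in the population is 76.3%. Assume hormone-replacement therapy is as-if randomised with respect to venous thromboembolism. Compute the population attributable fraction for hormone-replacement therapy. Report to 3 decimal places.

PAF ≈ 0.255

p₁ = 0.553, p₀ = 0.382.
Overall risk P(Y=1) = π·p₁ + (1−π)·p₀ = 0.763×0.553 + 0.237×0.382 = 0.51247.
Under exogeneity, PAF = [P(Y=1) − p₀] / P(Y=1).
PAF = (0.51247 − 0.382) / 0.51247 ≈ 0.2546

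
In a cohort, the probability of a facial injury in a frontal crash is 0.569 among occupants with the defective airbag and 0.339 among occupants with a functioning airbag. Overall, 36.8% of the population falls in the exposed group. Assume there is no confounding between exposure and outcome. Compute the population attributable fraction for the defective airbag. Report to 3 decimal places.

PAF ≈ 0.200

Let p₁ = 0.569, p₀ = 0.339.
Overall risk P(Y=1) = π·p₁ + (1−π)·p₀ = 0.368×0.569 + 0.632×0.339 = 0.42364.
Under exogeneity, PAF = [P(Y=1) − p₀] / P(Y=1).
PAF = (0.42364 − 0.339) / 0.42364 ≈ 0.1998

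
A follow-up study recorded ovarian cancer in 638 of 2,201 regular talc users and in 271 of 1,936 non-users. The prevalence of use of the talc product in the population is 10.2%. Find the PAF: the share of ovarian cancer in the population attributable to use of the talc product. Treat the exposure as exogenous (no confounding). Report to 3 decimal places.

p₁ = P(outcome | exposed) = 638/2201 = 0.28987
p₀ = P(outcome | unexposed) = 271/1936 = 0.13998
Overall risk P(Y=1) = π·p₁ + (1−π)·p₀ = 0.102×0.28987 + 0.898×0.13998 = 0.15527.
Under exogeneity, PAF = [P(Y=1) − p₀] / P(Y=1).
PAF = (0.15527 − 0.13998) / 0.15527 ≈ 0.0985

PAF ≈ 0.098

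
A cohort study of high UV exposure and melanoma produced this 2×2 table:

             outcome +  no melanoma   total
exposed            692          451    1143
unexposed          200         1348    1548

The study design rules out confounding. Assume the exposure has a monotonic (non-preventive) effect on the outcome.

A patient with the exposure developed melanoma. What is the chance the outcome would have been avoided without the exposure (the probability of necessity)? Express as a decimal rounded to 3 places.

p₁ = P(outcome | exposed) = 692/1143 = 0.60542
p₀ = P(outcome | unexposed) = 200/1548 = 0.1292
Under exogeneity and monotonicity, PN = (p₁ − p₀) / p₁.
PN = (0.60542 − 0.1292) / 0.60542 = 0.47623 / 0.60542 ≈ 0.7866

PN ≈ 0.787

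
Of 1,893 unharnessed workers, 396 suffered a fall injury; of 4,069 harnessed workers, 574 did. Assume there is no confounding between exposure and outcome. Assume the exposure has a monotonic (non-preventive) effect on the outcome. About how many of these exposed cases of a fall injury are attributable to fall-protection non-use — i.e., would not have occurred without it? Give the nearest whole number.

p₁ = P(outcome | exposed) = 396/1893 = 0.20919
p₀ = P(outcome | unexposed) = 574/4069 = 0.14107
PN = (p₁ − p₀)/p₁ = (0.20919 − 0.14107) / 0.20919 ≈ 0.32566.
Attributable cases ≈ PN × (exposed cases) = 0.32566 × 396 ≈ 128.96.

about 129 cases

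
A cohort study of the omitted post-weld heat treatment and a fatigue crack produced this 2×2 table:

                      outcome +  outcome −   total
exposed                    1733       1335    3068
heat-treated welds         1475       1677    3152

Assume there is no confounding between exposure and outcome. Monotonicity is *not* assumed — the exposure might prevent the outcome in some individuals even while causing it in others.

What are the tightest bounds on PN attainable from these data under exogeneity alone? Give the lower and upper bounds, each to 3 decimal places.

p₁ = P(outcome | exposed) = 1733/3068 = 0.56486
p₀ = P(outcome | unexposed) = 1475/3152 = 0.46796
Under exogeneity alone the bounds on PN are max{0,(p₁−p₀)/p₁} ≤ PN ≤ min{1,(1−p₀)/p₁}.
  lower = (p₁ − p₀)/p₁ = 0.096906 / 0.56486 ≈ 0.1716
  upper = min{1, (1 − p₀)/p₁} = 0.53204 / 0.56486 ≈ 0.9419

0.172 ≤ PN ≤ 0.942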